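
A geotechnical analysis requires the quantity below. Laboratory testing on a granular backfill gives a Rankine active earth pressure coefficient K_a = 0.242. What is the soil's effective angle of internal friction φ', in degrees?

37.6°

K_a = tan²(45° − φ/2) ⇒ 45° − φ/2 = arctan(√0.242) = 26.19°.
φ = 2(45° − 26.19°) = 37.61°.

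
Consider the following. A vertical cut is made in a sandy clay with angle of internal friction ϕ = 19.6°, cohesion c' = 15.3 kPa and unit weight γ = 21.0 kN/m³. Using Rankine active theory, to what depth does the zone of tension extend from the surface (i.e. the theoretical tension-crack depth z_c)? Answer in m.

K_a = tan²(45° − 19.6°/2) = 0.4976; √K_a = 0.7054.
The active pressure is zero where K_a γ z = 2c√K_a, so z_c = 2c/(γ√K_a) = 2×15.3/(21.0×0.7054) = 2.066 m.

2.07 m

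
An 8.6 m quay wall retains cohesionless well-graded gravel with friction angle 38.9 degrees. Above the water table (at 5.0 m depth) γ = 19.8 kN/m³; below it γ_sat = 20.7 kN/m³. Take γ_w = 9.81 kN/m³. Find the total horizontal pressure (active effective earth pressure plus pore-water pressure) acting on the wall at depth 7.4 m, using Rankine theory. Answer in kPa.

K_a = (1 − sin φ)/(1 + sin φ) = 0.2285.
γ' = 20.7 − 9.81 = 10.89 kN/m³.
Effective vertical stress at 7.4 m: σ'_v = 19.8×5.0 + 10.89×2.40 = 125.1 kPa.
σ'_h = K_a σ'_v = 0.2285 × 125.1 = 28.60 kPa; u = γ_w × 2.40 = 23.54 kPa.
Total σ_h = 28.60 + 23.54 = 52.14 kPa.

52.1 kPa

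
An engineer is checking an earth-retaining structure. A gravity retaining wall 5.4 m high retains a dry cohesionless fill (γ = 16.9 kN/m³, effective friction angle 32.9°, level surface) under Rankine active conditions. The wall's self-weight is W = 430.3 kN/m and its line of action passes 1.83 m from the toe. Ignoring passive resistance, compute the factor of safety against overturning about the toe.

6.00

K_a = tan²(45° − 32.9°/2) = 0.2960.
P_a = ½K_aγH² = 0.5×0.2960×16.9×5.4² = 72.94 kN/m, acting at H/3 = 1.800 m above the base.
Overturning moment M_o = P_a × H/3 = 72.94 × 1.800 = 131.3.
Resisting moment M_r = W × 1.83 = 430.3 × 1.83 = 787.4.
FS_overturning = M_r/M_o = 787.4/131.3 = 5.998.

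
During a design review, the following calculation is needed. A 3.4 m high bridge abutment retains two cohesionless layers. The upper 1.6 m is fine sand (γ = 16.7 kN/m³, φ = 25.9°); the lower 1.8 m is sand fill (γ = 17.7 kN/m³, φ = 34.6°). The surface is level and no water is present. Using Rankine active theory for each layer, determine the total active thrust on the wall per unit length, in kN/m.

K_a1 = tan²(45°−25.9°/2) = 0.3920; K_a2 = tan²(45°−34.6°/2) = 0.2756.
Layer 1: σ at base = K_a1 γ₁ h₁ = 10.47 kPa; P₁ = ½×10.47×1.6 = 8.379.
Layer 2: σ_v at top = γ₁h₁ = 26.72; σ_h top = K_a2×26.72 = 7.365; σ_h base = K_a2×(26.72+17.7×1.8) = 16.15.
P₂ = ½(7.365+16.15)×1.8 = 21.16. Total P_a = 8.379+21.16 = 29.54 kN/m.

29.5 kN/m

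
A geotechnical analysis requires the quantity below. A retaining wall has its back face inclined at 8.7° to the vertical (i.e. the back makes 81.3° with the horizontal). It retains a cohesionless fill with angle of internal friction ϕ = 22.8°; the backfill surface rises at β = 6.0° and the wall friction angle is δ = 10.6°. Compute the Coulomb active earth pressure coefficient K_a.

K_a = sin²(α+φ) / [sin²α · sin(α−δ) · (1 + √{sin(φ+δ)sin(φ−β) / (sin(α−δ)sin(α+β))})²].
With α = 81.3°, φ = 22.8°, δ = 10.6°, β = 6.0°: K_a = 0.5125.

0.512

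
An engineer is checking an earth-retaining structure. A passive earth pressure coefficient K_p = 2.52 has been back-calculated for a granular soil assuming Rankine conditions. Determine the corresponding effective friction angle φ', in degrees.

K_p = (1+sin φ)/(1−sin φ) ⇒ sin φ = (K_p − 1)/(K_p + 1) = 0.4318.
φ = arcsin(0.4318) = 25.58°.

25.6°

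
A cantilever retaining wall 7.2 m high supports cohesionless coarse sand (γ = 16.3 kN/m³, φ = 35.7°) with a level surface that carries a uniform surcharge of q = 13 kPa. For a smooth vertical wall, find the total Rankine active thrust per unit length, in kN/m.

136 kN/m

K_a = tan²(45° − φ/2) = 0.2630.
Soil triangle: ½ K_a γ H² = 0.5×0.2630×16.3×7.2² = 111.1 kN/m.
Surcharge rectangle: K_a q H = 0.2630×13×7.2 = 24.62 kN/m.
Total = 111.1 + 24.62 = 135.7 kN/m.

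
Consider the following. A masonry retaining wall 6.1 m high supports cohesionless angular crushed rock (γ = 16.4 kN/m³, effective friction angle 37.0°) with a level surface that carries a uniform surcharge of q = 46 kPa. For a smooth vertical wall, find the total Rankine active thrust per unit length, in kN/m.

146 kN/m

K_a = tan²(45° − φ/2) = 0.2486.
Soil triangle: ½ K_a γ H² = 0.5×0.2486×16.4×6.1² = 75.85 kN/m.
Surcharge rectangle: K_a q H = 0.2486×46×6.1 = 69.75 kN/m.
Total = 75.85 + 69.75 = 145.6 kN/m.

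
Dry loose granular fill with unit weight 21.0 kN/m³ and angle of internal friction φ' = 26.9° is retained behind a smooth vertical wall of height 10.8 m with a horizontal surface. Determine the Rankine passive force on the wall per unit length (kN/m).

K_p = tan²(45° + φ/2) = 2.653.
P_p = ½ K_p γ H² = 0.5 × 2.653 × 21.0 × 10.8² = 3249 kN/m.

3250 kN/m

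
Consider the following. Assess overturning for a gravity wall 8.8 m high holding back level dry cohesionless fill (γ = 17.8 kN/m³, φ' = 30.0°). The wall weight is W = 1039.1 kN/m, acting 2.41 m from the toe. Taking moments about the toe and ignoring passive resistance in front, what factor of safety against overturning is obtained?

3.72

K_a = tan²(45° − 30.0°/2) = 0.3333.
P_a = ½K_aγH² = 0.5×0.3333×17.8×8.8² = 229.7 kN/m, acting at H/3 = 2.933 m above the base.
Overturning moment M_o = P_a × H/3 = 229.7 × 2.933 = 673.9.
Resisting moment M_r = W × 2.41 = 1039.1 × 2.41 = 2504.
FS_overturning = M_r/M_o = 2504/673.9 = 3.716.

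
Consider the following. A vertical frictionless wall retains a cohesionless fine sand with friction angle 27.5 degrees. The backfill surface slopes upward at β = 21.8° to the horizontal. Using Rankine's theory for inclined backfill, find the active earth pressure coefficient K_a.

K_a = cos β · (cos β − √(cos²β − cos²φ)) / (cos β + √(cos²β − cos²φ)).
cos β = 0.9285, cos φ = 0.8870, √(cos²β − cos²φ) = 0.2744.
K_a = 0.9285 × (0.9285 − 0.2744)/(0.9285 + 0.2744) = 0.5049.

0.505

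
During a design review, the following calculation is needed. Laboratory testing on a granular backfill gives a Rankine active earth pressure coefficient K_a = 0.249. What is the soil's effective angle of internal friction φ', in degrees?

37.0°

K_a = tan²(45° − φ/2) ⇒ 45° − φ/2 = arctan(√0.249) = 26.52°.
φ = 2(45° − 26.52°) = 36.96°.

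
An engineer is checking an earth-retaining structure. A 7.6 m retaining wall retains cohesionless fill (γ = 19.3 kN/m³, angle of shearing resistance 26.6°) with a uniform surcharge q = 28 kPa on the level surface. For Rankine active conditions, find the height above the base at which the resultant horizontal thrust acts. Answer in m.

2.88 m

K_a = 0.3814.
Triangular part P₁ = ½K_aγH² = 212.6 at H/3 = 2.533 m; rectangular part P₂ = K_a q H = 81.17 at H/2 = 3.800 m.
ȳ = (P₁·2.533 + P₂·3.800)/(P₁+P₂) = 2.883 m.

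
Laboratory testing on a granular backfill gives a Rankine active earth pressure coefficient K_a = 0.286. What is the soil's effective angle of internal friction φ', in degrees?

K_a = tan²(45° − φ/2) ⇒ 45° − φ/2 = arctan(√0.286) = 28.14°.
φ = 2(45° − 28.14°) = 33.73°.

33.7°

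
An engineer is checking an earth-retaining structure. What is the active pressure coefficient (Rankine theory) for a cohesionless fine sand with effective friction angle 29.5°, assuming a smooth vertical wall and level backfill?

0.340

K_a = (1 − sin φ)/(1 + sin φ) = (1 − sin 29.5°)/(1 + sin 29.5°) = 0.3401.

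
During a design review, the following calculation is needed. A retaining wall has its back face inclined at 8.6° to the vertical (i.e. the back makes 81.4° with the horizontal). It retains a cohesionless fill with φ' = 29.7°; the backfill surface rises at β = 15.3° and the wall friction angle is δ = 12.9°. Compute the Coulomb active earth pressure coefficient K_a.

0.470

K_a = sin²(α+φ) / [sin²α · sin(α−δ) · (1 + √{sin(φ+δ)sin(φ−β) / (sin(α−δ)sin(α+β))})²].
With α = 81.4°, φ = 29.7°, δ = 12.9°, β = 15.3°: K_a = 0.4700.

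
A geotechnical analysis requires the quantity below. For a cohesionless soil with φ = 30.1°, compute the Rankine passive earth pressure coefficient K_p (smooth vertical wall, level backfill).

K_p = (1 + sin φ)/(1 − sin φ) = tan²(45° + 30.1°/2) = 3.012.

3.01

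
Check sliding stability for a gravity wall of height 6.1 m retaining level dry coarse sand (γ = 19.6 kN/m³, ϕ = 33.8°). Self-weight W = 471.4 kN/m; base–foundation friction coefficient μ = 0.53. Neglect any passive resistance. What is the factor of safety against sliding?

2.40

K_a = tan²(45° − 33.8°/2) = 0.2851.
P_a = ½K_aγH² = 0.5×0.2851×19.6×6.1² = 104.0 kN/m, acting at H/3 = 2.033 m above the base.
FS_sliding = μW / P_a = 0.53×471.4 / 104.0 = 2.403.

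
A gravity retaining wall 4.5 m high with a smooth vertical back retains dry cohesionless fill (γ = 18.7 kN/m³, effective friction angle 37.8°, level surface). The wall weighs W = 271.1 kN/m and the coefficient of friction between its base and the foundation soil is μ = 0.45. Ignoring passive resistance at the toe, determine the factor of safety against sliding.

2.68

K_a = tan²(45° − 37.8°/2) = 0.2400.
P_a = ½K_aγH² = 0.5×0.2400×18.7×4.5² = 45.44 kN/m, acting at H/3 = 1.500 m above the base.
FS_sliding = μW / P_a = 0.45×271.1 / 45.44 = 2.685.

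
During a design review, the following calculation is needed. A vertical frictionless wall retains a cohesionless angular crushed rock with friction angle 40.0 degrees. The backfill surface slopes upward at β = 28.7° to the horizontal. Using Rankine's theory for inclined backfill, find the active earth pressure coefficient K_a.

0.303

K_a = cos β · (cos β − √(cos²β − cos²φ)) / (cos β + √(cos²β − cos²φ)).
cos β = 0.8771, cos φ = 0.7660, √(cos²β − cos²φ) = 0.4273.
K_a = 0.8771 × (0.8771 − 0.4273)/(0.8771 + 0.4273) = 0.3025.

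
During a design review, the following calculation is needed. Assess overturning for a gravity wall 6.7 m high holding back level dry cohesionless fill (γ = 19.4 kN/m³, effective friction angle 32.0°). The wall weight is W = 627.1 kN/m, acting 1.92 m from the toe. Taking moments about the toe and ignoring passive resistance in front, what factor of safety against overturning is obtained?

K_a = tan²(45° − 32.0°/2) = 0.3073.
P_a = ½K_aγH² = 0.5×0.3073×19.4×6.7² = 133.8 kN/m, acting at H/3 = 2.233 m above the base.
Overturning moment M_o = P_a × H/3 = 133.8 × 2.233 = 298.8.
Resisting moment M_r = W × 1.92 = 627.1 × 1.92 = 1204.
FS_overturning = M_r/M_o = 1204/298.8 = 4.030.

4.03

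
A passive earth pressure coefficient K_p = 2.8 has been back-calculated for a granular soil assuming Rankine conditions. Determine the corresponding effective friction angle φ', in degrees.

K_p = (1+sin φ)/(1−sin φ) ⇒ sin φ = (K_p − 1)/(K_p + 1) = 0.4737.
φ = arcsin(0.4737) = 28.27°.

28.3°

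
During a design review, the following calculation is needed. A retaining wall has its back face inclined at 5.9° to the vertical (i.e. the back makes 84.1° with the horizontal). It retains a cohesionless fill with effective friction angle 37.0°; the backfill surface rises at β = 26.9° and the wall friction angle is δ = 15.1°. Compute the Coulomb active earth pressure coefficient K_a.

K_a = sin²(α+φ) / [sin²α · sin(α−δ) · (1 + √{sin(φ+δ)sin(φ−β) / (sin(α−δ)sin(α+β))})²].
With α = 84.1°, φ = 37.0°, δ = 15.1°, β = 26.9°: K_a = 0.4059.

0.406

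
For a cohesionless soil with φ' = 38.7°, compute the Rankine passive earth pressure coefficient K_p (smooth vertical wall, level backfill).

4.34

K_p = (1 + sin φ)/(1 − sin φ) = tan²(45° + 38.7°/2) = 4.337.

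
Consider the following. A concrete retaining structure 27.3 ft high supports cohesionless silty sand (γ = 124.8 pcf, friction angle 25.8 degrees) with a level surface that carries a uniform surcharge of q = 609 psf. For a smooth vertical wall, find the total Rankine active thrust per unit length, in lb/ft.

K_a = tan²(45° − φ/2) = 0.3935.
Soil triangle: ½ K_a γ H² = 0.5×0.3935×124.8×27.3² = 18300 lb/ft.
Surcharge rectangle: K_a q H = 0.3935×609×27.3 = 6542 lb/ft.
Total = 18300 + 6542 = 24840 lb/ft.

24800 lb/ft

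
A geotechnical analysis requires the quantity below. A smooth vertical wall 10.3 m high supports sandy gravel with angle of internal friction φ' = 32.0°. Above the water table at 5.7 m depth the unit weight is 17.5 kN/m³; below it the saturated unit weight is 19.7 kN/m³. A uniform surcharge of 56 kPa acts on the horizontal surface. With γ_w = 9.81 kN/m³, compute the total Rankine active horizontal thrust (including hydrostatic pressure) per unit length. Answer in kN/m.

K_a = tan²(45° − φ/2) = 0.3073.
γ' = 19.7 − 9.81 = 9.890 kN/m³. h₂ = H − d_w = 4.6 m.
σ'_h: at surface K_a·q = 17.21; at WT K_a(q+γd_w) = 47.86; at base K_a(q+γd_w+γ'h₂) = 61.83 kPa.
P₁ = ½(17.21+47.86)×5.7 = 185.4; P₂ = ½(47.86+61.83)×4.6 = 252.3; P_w = ½γ_w h₂² = 103.8.
Total = 185.4+252.3+103.8 = 541.5 kN/m.

542 kN/m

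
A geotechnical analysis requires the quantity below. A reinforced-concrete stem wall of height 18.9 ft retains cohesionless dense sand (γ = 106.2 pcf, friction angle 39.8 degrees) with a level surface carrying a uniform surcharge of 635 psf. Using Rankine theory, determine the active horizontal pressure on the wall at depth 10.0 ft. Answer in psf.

K_a = (1 − sin φ)/(1 + sin φ) = 0.2194.
σ_v = γz + q = 106.2 × 10.0 + 635 = 1697 psf.
σ_h = K_a σ_v = 0.2194 × 1697 = 372.4 psf.

372 psf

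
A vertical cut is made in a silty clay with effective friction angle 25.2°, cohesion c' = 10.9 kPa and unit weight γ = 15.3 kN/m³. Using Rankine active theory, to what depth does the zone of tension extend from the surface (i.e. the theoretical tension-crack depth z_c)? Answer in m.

2.25 m

K_a = tan²(45° − 25.2°/2) = 0.4027; √K_a = 0.6346.
The active pressure is zero where K_a γ z = 2c√K_a, so z_c = 2c/(γ√K_a) = 2×10.9/(15.3×0.6346) = 2.245 m.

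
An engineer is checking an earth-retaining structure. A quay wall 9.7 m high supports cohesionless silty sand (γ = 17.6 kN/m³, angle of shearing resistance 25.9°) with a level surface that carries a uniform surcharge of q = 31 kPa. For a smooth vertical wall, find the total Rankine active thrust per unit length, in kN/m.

K_a = tan²(45° − φ/2) = 0.3920.
Soil triangle: ½ K_a γ H² = 0.5×0.3920×17.6×9.7² = 324.6 kN/m.
Surcharge rectangle: K_a q H = 0.3920×31×9.7 = 117.9 kN/m.
Total = 324.6 + 117.9 = 442.4 kN/m.

442 kN/m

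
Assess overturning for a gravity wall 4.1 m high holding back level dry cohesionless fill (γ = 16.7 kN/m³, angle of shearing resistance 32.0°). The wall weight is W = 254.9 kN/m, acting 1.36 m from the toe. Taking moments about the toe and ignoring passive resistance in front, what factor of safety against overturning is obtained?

5.88

K_a = tan²(45° − 32.0°/2) = 0.3073.
P_a = ½K_aγH² = 0.5×0.3073×16.7×4.1² = 43.13 kN/m, acting at H/3 = 1.367 m above the base.
Overturning moment M_o = P_a × H/3 = 43.13 × 1.367 = 58.94.
Resisting moment M_r = W × 1.36 = 254.9 × 1.36 = 346.7.
FS_overturning = M_r/M_o = 346.7/58.94 = 5.881.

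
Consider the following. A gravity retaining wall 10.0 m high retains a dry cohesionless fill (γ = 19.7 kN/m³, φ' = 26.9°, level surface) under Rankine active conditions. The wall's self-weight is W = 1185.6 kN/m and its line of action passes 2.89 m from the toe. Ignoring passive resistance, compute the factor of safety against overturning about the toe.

2.77

K_a = tan²(45° − 26.9°/2) = 0.3770.
P_a = ½K_aγH² = 0.5×0.3770×19.7×10.0² = 371.3 kN/m, acting at H/3 = 3.333 m above the base.
Overturning moment M_o = P_a × H/3 = 371.3 × 3.333 = 1238.
Resisting moment M_r = W × 2.89 = 1185.6 × 2.89 = 3426.
FS_overturning = M_r/M_o = 3426/1238 = 2.768.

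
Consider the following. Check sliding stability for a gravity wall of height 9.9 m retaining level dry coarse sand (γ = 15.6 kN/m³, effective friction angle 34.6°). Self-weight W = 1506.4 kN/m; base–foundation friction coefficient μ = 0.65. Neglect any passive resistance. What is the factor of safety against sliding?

4.65

K_a = tan²(45° − 34.6°/2) = 0.2756.
P_a = ½K_aγH² = 0.5×0.2756×15.6×9.9² = 210.7 kN/m, acting at H/3 = 3.300 m above the base.
FS_sliding = μW / P_a = 0.65×1506.4 / 210.7 = 4.647.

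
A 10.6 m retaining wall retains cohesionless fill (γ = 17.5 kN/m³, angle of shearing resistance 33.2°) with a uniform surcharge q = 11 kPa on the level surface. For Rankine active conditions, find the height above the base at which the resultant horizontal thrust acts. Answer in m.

3.72 m

K_a = 0.2924.
Triangular part P₁ = ½K_aγH² = 287.4 at H/3 = 3.533 m; rectangular part P₂ = K_a q H = 34.09 at H/2 = 5.300 m.
ȳ = (P₁·3.533 + P₂·5.300)/(P₁+P₂) = 3.721 m.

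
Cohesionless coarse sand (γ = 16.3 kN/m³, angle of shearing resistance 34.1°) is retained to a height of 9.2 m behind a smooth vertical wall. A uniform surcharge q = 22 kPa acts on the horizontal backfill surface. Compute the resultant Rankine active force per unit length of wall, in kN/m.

251 kN/m

K_a = tan²(45° − φ/2) = 0.2815.
Soil triangle: ½ K_a γ H² = 0.5×0.2815×16.3×9.2² = 194.2 kN/m.
Surcharge rectangle: K_a q H = 0.2815×22×9.2 = 56.98 kN/m.
Total = 194.2 + 56.98 = 251.2 kN/m.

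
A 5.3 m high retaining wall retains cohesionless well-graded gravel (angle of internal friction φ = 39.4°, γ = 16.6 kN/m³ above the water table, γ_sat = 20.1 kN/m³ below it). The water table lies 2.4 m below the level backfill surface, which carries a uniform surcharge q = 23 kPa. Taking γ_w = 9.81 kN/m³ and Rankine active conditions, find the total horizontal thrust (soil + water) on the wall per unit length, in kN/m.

K_a = tan²(45° − φ/2) = 0.2234.
γ' = 20.1 − 9.81 = 10.29 kN/m³. h₂ = H − d_w = 2.9 m.
σ'_h: at surface K_a·q = 5.139; at WT K_a(q+γd_w) = 14.04; at base K_a(q+γd_w+γ'h₂) = 20.71 kPa.
P₁ = ½(5.139+14.04)×2.4 = 23.02; P₂ = ½(14.04+20.71)×2.9 = 50.39; P_w = ½γ_w h₂² = 41.25.
Total = 23.02+50.39+41.25 = 114.7 kN/m.

115 kN/m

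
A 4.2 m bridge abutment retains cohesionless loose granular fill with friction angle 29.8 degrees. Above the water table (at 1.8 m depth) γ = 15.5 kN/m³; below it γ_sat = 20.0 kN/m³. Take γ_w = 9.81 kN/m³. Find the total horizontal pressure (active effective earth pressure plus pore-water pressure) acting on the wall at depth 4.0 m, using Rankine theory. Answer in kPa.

K_a = (1 − sin φ)/(1 + sin φ) = 0.3360.
γ' = 20.0 − 9.81 = 10.19 kN/m³.
Effective vertical stress at 4.0 m: σ'_v = 15.5×1.8 + 10.19×2.20 = 50.32 kPa.
σ'_h = K_a σ'_v = 0.3360 × 50.32 = 16.91 kPa; u = γ_w × 2.20 = 21.58 kPa.
Total σ_h = 16.91 + 21.58 = 38.49 kPa.

38.5 kPa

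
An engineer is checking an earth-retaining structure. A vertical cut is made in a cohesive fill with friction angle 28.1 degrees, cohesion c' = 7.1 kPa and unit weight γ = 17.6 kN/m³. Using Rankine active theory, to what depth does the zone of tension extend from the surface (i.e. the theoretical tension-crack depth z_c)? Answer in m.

K_a = tan²(45° − 28.1°/2) = 0.3596; √K_a = 0.5997.
The active pressure is zero where K_a γ z = 2c√K_a, so z_c = 2c/(γ√K_a) = 2×7.1/(17.6×0.5997) = 1.345 m.

1.35 m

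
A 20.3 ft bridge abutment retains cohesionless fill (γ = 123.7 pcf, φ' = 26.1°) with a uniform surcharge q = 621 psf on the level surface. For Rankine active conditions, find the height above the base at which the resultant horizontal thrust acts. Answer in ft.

K_a = 0.3889.
Triangular part P₁ = ½K_aγH² = 9913 at H/3 = 6.767 ft; rectangular part P₂ = K_a q H = 4903 at H/2 = 10.15 ft.
ȳ = (P₁·6.767 + P₂·10.15)/(P₁+P₂) = 7.886 ft.

7.89 ft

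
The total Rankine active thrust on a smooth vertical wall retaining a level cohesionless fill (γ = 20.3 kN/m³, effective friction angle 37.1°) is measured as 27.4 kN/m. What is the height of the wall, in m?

3.30 m

K_a = 0.2475. P_a = ½ K_a γ H² ⇒ H = √(2P_a/(K_a γ)).
H = √(2×27.4/(0.2475×20.3)) = 3.303 m.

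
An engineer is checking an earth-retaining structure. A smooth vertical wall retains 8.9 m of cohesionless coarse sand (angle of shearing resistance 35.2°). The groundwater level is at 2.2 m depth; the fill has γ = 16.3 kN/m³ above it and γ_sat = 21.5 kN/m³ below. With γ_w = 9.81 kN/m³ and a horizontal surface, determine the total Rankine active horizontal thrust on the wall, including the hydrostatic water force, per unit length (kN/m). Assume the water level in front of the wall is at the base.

366 kN/m

K_a = tan²(45° − φ/2) = 0.2687.
γ' = 21.5 − 9.81 = 11.69 kN/m³. Depth below WT = 6.7 m.
σ'_h at WT = K_a γ d_w = 9.635 kPa; at base = 9.635 + K_a γ' × 6.7 = 30.68 kPa.
P₁ (0–2.2 m) = ½×9.635×2.2 = 10.60. P₂ (2.2–8.9 m) = ½(9.635+30.68)×6.7 = 135.1.
P_w = ½ γ_w h₂² = 0.5×9.81×6.7² = 220.2. Total = 10.60+135.1+220.2 = 365.8 kN/m.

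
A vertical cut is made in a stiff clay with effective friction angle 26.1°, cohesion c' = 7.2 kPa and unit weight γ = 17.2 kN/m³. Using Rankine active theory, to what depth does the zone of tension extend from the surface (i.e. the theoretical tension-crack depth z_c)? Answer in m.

1.34 m

K_a = tan²(45° − 26.1°/2) = 0.3889; √K_a = 0.6237.
The active pressure is zero where K_a γ z = 2c√K_a, so z_c = 2c/(γ√K_a) = 2×7.2/(17.2×0.6237) = 1.342 m.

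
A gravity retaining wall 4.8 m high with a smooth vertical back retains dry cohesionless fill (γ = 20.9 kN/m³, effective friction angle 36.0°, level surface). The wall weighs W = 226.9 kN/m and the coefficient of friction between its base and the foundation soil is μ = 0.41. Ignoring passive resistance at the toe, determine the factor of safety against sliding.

K_a = tan²(45° − 36.0°/2) = 0.2596.
P_a = ½K_aγH² = 0.5×0.2596×20.9×4.8² = 62.51 kN/m, acting at H/3 = 1.600 m above the base.
FS_sliding = μW / P_a = 0.41×226.9 / 62.51 = 1.488.

1.49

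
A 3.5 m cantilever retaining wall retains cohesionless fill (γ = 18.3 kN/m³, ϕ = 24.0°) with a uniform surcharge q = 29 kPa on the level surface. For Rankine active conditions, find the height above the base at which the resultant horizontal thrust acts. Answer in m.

1.44 m

K_a = 0.4217.
Triangular part P₁ = ½K_aγH² = 47.27 at H/3 = 1.167 m; rectangular part P₂ = K_a q H = 42.81 at H/2 = 1.750 m.
ȳ = (P₁·1.167 + P₂·1.750)/(P₁+P₂) = 1.444 m.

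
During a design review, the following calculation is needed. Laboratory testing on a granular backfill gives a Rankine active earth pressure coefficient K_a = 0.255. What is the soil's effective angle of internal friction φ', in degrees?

K_a = tan²(45° − φ/2) ⇒ 45° − φ/2 = arctan(√0.255) = 26.79°.
φ = 2(45° − 26.79°) = 36.41°.

36.4°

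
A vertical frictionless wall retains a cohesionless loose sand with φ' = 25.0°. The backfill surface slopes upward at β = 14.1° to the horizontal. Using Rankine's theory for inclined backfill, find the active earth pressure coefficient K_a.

K_a = cos β · (cos β − √(cos²β − cos²φ)) / (cos β + √(cos²β − cos²φ)).
cos β = 0.9699, cos φ = 0.9063, √(cos²β − cos²φ) = 0.3453.
K_a = 0.9699 × (0.9699 − 0.3453)/(0.9699 + 0.3453) = 0.4605.

0.461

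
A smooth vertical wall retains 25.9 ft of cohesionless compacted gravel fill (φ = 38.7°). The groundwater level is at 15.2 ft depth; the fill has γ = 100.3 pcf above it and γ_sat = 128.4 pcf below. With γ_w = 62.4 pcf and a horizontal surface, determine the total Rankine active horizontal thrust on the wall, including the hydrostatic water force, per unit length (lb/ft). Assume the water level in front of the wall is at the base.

10900 lb/ft

K_a = tan²(45° − φ/2) = 0.2306.
γ' = 128.4 − 62.4 = 66.00 pcf. Depth below WT = 10.7 ft.
σ'_h at WT = K_a γ d_w = 351.5 psf; at base = 351.5 + K_a γ' × 10.7 = 514.4 psf.
P₁ (0–15.2 ft) = ½×351.5×15.2 = 2672. P₂ (15.2–25.9 ft) = ½(351.5+514.4)×10.7 = 4633.
P_w = ½ γ_w h₂² = 0.5×62.4×10.7² = 3572. Total = 2672+4633+3572 = 10880 lb/ft.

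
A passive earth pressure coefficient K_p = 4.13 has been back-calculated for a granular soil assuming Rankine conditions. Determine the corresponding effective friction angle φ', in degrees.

K_p = (1+sin φ)/(1−sin φ) ⇒ sin φ = (K_p − 1)/(K_p + 1) = 0.6101.
φ = arcsin(0.6101) = 37.60°.

37.6°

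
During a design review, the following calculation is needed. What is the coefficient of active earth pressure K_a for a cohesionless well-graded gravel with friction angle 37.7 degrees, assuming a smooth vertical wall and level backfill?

K_a = (1 − sin φ)/(1 + sin φ) = (1 − sin 37.7°)/(1 + sin 37.7°) = 0.2411.

0.241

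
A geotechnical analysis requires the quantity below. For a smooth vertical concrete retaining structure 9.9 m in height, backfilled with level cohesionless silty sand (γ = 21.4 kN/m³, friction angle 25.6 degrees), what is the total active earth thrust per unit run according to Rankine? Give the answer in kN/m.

K_a = tan²(45° − φ/2) = 0.3966.
P_a = ½ K_a γ H² = 0.5 × 0.3966 × 21.4 × 9.9² = 415.9 kN/m.

416 kN/m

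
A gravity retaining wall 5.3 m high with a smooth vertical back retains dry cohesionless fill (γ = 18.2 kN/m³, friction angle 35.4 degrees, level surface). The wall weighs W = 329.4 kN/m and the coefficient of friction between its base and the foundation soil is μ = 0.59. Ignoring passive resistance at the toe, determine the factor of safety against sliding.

2.85

K_a = tan²(45° − 35.4°/2) = 0.2664.
P_a = ½K_aγH² = 0.5×0.2664×18.2×5.3² = 68.10 kN/m, acting at H/3 = 1.767 m above the base.
FS_sliding = μW / P_a = 0.59×329.4 / 68.10 = 2.854.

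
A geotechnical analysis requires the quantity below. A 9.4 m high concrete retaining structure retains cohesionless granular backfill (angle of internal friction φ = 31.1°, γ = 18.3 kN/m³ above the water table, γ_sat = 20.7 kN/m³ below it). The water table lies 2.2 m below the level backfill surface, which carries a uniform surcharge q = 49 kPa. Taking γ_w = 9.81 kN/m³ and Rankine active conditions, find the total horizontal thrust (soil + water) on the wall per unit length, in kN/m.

K_a = tan²(45° − φ/2) = 0.3188.
γ' = 20.7 − 9.81 = 10.89 kN/m³. h₂ = H − d_w = 7.2 m.
σ'_h: at surface K_a·q = 15.62; at WT K_a(q+γd_w) = 28.46; at base K_a(q+γd_w+γ'h₂) = 53.45 kPa.
P₁ = ½(15.62+28.46)×2.2 = 48.48; P₂ = ½(28.46+53.45)×7.2 = 294.9; P_w = ½γ_w h₂² = 254.3.
Total = 48.48+294.9+254.3 = 597.6 kN/m.

598 kN/m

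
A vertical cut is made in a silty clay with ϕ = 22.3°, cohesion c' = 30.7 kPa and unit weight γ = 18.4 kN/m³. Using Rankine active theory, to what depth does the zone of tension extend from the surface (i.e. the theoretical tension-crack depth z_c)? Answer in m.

4.98 m

K_a = tan²(45° − 22.3°/2) = 0.4498; √K_a = 0.6707.
The active pressure is zero where K_a γ z = 2c√K_a, so z_c = 2c/(γ√K_a) = 2×30.7/(18.4×0.6707) = 4.975 m.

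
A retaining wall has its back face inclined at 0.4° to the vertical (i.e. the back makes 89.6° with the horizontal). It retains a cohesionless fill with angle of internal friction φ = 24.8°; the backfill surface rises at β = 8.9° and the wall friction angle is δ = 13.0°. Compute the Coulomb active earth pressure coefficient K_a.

K_a = sin²(α+φ) / [sin²α · sin(α−δ) · (1 + √{sin(φ+δ)sin(φ−β) / (sin(α−δ)sin(α+β))})²].
With α = 89.6°, φ = 24.8°, δ = 13.0°, β = 8.9°: K_a = 0.4242.

0.424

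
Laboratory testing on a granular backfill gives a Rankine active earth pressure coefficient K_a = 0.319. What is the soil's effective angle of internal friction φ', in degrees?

31.1°

K_a = tan²(45° − φ/2) ⇒ 45° − φ/2 = arctan(√0.319) = 29.46°.
φ = 2(45° − 29.46°) = 31.08°.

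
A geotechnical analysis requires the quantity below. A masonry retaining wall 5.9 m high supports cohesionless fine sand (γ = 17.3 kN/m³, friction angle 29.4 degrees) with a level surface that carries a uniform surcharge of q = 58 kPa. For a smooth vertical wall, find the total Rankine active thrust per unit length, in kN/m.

220 kN/m

K_a = tan²(45° − φ/2) = 0.3415.
Soil triangle: ½ K_a γ H² = 0.5×0.3415×17.3×5.9² = 102.8 kN/m.
Surcharge rectangle: K_a q H = 0.3415×58×5.9 = 116.9 kN/m.
Total = 102.8 + 116.9 = 219.7 kN/m.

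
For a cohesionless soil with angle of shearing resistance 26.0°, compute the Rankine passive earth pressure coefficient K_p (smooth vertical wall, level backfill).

2.56

K_p = (1 + sin φ)/(1 − sin φ) = tan²(45° + 26.0°/2) = 2.561.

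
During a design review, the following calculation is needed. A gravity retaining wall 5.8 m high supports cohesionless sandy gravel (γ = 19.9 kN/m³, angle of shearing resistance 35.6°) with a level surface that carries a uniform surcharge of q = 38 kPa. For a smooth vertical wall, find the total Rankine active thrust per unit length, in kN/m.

K_a = tan²(45° − φ/2) = 0.2641.
Soil triangle: ½ K_a γ H² = 0.5×0.2641×19.9×5.8² = 88.41 kN/m.
Surcharge rectangle: K_a q H = 0.2641×38×5.8 = 58.21 kN/m.
Total = 88.41 + 58.21 = 146.6 kN/m.

147 kN/m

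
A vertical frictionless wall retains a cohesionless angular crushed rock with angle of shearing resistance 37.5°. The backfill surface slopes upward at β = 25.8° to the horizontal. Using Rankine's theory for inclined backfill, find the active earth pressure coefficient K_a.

0.322

K_a = cos β · (cos β − √(cos²β − cos²φ)) / (cos β + √(cos²β − cos²φ)).
cos β = 0.9003, cos φ = 0.7934, √(cos²β − cos²φ) = 0.4256.
K_a = 0.9003 × (0.9003 − 0.4256)/(0.9003 + 0.4256) = 0.3223.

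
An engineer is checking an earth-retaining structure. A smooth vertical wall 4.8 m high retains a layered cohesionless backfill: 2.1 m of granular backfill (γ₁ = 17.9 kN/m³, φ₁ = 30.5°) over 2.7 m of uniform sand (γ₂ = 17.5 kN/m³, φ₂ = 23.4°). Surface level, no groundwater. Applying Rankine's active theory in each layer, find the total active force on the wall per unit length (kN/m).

84.2 kN/m

K_a1 = tan²(45°−30.5°/2) = 0.3267; K_a2 = tan²(45°−23.4°/2) = 0.4315.
Layer 1: σ at base = K_a1 γ₁ h₁ = 12.28 kPa; P₁ = ½×12.28×2.1 = 12.89.
Layer 2: σ_v at top = γ₁h₁ = 37.59; σ_h top = K_a2×37.59 = 16.22; σ_h base = K_a2×(37.59+17.5×2.7) = 36.61.
P₂ = ½(16.22+36.61)×2.7 = 71.32. Total P_a = 12.89+71.32 = 84.21 kN/m.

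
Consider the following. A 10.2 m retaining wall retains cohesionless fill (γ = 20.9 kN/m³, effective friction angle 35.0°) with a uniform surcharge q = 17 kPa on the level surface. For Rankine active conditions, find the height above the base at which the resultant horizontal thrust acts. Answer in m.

3.63 m

K_a = 0.2710.
Triangular part P₁ = ½K_aγH² = 294.6 at H/3 = 3.400 m; rectangular part P₂ = K_a q H = 46.99 at H/2 = 5.100 m.
ȳ = (P₁·3.400 + P₂·5.100)/(P₁+P₂) = 3.634 m.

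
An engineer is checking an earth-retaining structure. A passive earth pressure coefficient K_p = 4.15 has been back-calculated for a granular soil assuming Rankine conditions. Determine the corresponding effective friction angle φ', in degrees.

K_p = (1+sin φ)/(1−sin φ) ⇒ sin φ = (K_p − 1)/(K_p + 1) = 0.6117.
φ = arcsin(0.6117) = 37.71°.

37.7°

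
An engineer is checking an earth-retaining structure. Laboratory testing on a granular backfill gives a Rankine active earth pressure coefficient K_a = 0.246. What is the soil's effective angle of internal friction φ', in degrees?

37.2°

K_a = tan²(45° − φ/2) ⇒ 45° − φ/2 = arctan(√0.246) = 26.38°.
φ = 2(45° − 26.38°) = 37.24°.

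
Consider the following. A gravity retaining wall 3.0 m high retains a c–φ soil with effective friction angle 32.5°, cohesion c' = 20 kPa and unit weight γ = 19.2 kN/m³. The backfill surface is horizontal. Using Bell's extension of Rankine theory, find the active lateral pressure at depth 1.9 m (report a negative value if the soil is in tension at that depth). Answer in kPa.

K_a = (1 − sin φ)/(1 + sin φ) = 0.3010.
σ_a = K_a γ z − 2c√K_a = 0.3010×19.2×1.9 − 2×20×0.5486 = -10.96 kPa.

-11.0 kPa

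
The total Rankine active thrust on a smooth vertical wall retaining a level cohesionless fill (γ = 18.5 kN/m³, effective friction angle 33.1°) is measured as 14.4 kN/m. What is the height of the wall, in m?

K_a = 0.2936. P_a = ½ K_a γ H² ⇒ H = √(2P_a/(K_a γ)).
H = √(2×14.4/(0.2936×18.5)) = 2.303 m.

2.30 m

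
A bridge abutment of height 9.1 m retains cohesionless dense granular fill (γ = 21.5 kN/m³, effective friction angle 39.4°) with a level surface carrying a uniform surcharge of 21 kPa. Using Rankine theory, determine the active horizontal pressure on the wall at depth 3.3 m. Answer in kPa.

20.5 kPa

K_a = (1 − sin φ)/(1 + sin φ) = 0.2234.
σ_v = γz + q = 21.5 × 3.3 + 21 = 91.95 kPa.
σ_h = K_a σ_v = 0.2234 × 91.95 = 20.55 kPa.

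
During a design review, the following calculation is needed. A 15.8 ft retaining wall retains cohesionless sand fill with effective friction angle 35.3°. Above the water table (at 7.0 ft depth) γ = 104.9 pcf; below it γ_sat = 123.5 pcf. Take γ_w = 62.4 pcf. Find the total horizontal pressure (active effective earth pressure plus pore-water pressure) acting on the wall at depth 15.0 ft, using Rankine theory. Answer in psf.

K_a = (1 − sin φ)/(1 + sin φ) = 0.2675.
γ' = 123.5 − 62.4 = 61.10 pcf.
Effective vertical stress at 15.0 ft: σ'_v = 104.9×7.0 + 61.10×8.00 = 1223 psf.
σ'_h = K_a σ'_v = 0.2675 × 1223 = 327.2 psf; u = γ_w × 8.00 = 499.2 psf.
Total σ_h = 327.2 + 499.2 = 826.4 psf.

826 psf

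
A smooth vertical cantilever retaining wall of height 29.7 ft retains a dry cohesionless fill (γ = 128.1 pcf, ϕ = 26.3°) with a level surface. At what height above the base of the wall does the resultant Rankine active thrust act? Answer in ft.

K_a = 0.3859.
The pressure distribution is triangular, so the resultant acts at H/3 above the base = 29.7/3 = 9.900 ft.

9.90 ft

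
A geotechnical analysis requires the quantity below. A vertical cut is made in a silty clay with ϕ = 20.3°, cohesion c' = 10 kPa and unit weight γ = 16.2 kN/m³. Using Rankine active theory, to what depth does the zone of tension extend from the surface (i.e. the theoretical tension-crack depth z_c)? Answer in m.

K_a = tan²(45° − 20.3°/2) = 0.4849; √K_a = 0.6963.
The active pressure is zero where K_a γ z = 2c√K_a, so z_c = 2c/(γ√K_a) = 2×10/(16.2×0.6963) = 1.773 m.

1.77 m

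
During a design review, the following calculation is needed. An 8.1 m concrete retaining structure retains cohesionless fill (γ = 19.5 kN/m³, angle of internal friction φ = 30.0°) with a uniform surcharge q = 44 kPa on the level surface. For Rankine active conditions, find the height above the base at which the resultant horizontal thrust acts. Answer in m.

3.18 m

K_a = 0.3333.
Triangular part P₁ = ½K_aγH² = 213.2 at H/3 = 2.700 m; rectangular part P₂ = K_a q H = 118.8 at H/2 = 4.050 m.
ȳ = (P₁·2.700 + P₂·4.050)/(P₁+P₂) = 3.183 m.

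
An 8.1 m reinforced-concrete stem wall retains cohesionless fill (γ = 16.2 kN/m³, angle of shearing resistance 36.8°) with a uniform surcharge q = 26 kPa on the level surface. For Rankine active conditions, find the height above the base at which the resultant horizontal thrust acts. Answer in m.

K_a = 0.2508.
Triangular part P₁ = ½K_aγH² = 133.3 at H/3 = 2.700 m; rectangular part P₂ = K_a q H = 52.81 at H/2 = 4.050 m.
ȳ = (P₁·2.700 + P₂·4.050)/(P₁+P₂) = 3.083 m.

3.08 m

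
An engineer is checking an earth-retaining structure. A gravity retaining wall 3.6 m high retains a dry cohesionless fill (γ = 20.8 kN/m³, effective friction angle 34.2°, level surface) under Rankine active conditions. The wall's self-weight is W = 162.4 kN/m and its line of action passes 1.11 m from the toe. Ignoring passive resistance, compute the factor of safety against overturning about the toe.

K_a = tan²(45° − 34.2°/2) = 0.2803.
P_a = ½K_aγH² = 0.5×0.2803×20.8×3.6² = 37.79 kN/m, acting at H/3 = 1.200 m above the base.
Overturning moment M_o = P_a × H/3 = 37.79 × 1.200 = 45.34.
Resisting moment M_r = W × 1.11 = 162.4 × 1.11 = 180.3.
FS_overturning = M_r/M_o = 180.3/45.34 = 3.976.

3.98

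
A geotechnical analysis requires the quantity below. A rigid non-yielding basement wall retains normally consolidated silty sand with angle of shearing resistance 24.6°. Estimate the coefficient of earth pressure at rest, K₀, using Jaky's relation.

0.584

K₀ = 1 − sin φ' = 1 − sin 24.6° = 0.5837.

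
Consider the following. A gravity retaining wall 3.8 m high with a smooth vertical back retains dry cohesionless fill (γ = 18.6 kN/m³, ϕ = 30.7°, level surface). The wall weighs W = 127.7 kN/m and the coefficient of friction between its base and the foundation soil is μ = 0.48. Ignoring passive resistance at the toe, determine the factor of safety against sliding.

1.41

K_a = tan²(45° − 30.7°/2) = 0.3240.
P_a = ½K_aγH² = 0.5×0.3240×18.6×3.8² = 43.51 kN/m, acting at H/3 = 1.267 m above the base.
FS_sliding = μW / P_a = 0.48×127.7 / 43.51 = 1.409.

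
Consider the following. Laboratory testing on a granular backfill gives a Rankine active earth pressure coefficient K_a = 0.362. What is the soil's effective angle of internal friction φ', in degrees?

27.9°

K_a = tan²(45° − φ/2) ⇒ 45° − φ/2 = arctan(√0.362) = 31.03°.
φ = 2(45° − 31.03°) = 27.93°.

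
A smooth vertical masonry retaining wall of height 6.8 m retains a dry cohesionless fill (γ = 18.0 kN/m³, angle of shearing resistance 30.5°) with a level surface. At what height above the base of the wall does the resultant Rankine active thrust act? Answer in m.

K_a = 0.3267.
The pressure distribution is triangular, so the resultant acts at H/3 above the base = 6.8/3 = 2.267 m.

2.27 m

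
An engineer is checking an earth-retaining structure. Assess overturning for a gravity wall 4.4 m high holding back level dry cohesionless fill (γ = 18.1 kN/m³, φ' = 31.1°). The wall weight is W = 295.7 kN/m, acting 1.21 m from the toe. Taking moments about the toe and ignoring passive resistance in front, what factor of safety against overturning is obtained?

4.37

K_a = tan²(45° − 31.1°/2) = 0.3188.
P_a = ½K_aγH² = 0.5×0.3188×18.1×4.4² = 55.86 kN/m, acting at H/3 = 1.467 m above the base.
Overturning moment M_o = P_a × H/3 = 55.86 × 1.467 = 81.92.
Resisting moment M_r = W × 1.21 = 295.7 × 1.21 = 357.8.
FS_overturning = M_r/M_o = 357.8/81.92 = 4.368.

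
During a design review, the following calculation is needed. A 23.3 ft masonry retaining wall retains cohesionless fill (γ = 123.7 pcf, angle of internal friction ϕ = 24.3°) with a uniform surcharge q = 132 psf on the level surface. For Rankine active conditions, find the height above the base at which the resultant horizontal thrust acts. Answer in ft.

8.09 ft

K_a = 0.4169.
Triangular part P₁ = ½K_aγH² = 14000 at H/3 = 7.767 ft; rectangular part P₂ = K_a q H = 1282 at H/2 = 11.65 ft.
ȳ = (P₁·7.767 + P₂·11.65)/(P₁+P₂) = 8.093 ft.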